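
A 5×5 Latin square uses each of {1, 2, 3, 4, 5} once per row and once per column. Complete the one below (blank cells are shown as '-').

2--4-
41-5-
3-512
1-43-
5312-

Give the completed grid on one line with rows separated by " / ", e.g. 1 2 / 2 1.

2 5 3 4 1 / 4 1 2 5 3 / 3 4 5 1 2 / 1 2 4 3 5 / 5 3 1 2 4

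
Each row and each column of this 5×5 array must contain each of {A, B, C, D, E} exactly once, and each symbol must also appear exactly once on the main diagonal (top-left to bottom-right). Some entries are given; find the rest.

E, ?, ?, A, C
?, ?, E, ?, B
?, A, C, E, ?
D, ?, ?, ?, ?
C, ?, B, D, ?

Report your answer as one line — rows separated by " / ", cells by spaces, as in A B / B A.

E B D A C / A D E C B / B A C E D / D C A B E / C E B D A

At row 1, column 3: row 1 has {A,C,E}; column 3 has {B,C,E}; that leaves D.
At row 2, column 1: row 2 has {B,E}; column 1 has {C,D,E}; that leaves A.
At row 2, column 2: row 2 has {A,B,E}; column 2 has {A}; the diagonal has {C,E}; that leaves D.
At row 2, column 4: row 2 has {A,B,D,E}; column 4 has {A,D,E}; that leaves C.
At row 3, column 1: row 3 has {A,C,E}; column 1 has {A,C,D,E}; that leaves B.
At row 3, column 5: row 3 has {A,B,C,E}; column 5 has {B,C}; that leaves D.
At row 4, column 3: row 4 has {D}; column 3 has {B,C,D,E}; that leaves A.
At row 4, column 4: row 4 has {A,D}; column 4 has {A,C,D,E}; the diagonal has {C,D,E}; that leaves B.
At row 4, column 5: row 4 has {A,B,D}; column 5 has {B,C,D}; that leaves E.
At row 5, column 2: row 5 has {B,C,D}; column 2 has {A,D}; that leaves E.
At row 5, column 5: row 5 has {B,C,D,E}; column 5 has {B,C,D,E}; the diagonal has {B,C,D,E}; that leaves A.
At row 1, column 2: row 1 has {A,C,D,E}; column 2 has {A,D,E}; that leaves B.
At row 4, column 2: row 4 has {A,B,D,E}; column 2 has {A,B,D,E}; that leaves C.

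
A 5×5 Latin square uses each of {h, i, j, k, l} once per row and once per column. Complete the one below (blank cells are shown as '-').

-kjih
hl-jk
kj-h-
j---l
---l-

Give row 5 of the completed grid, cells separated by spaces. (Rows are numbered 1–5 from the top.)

(r1,c1) = l
(r2,c3) = i
(r3,c3) = l
(r3,c5) = i
(r4,c4) = k
(r5,c1) = i
(r5,c2) = h
(r5,c3) = k
(r5,c5) = j

i h k l j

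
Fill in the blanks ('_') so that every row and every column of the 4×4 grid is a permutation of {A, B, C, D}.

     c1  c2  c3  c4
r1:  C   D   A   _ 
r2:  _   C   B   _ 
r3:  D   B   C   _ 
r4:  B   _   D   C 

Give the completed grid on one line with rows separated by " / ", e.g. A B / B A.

(r1,c4): row 1 has {A,C,D}; column 4 has {C}, so it must be B.
(r2,c1): row 2 has {B,C}; column 1 has {B,C,D}, so it must be A.
(r2,c4): row 2 has {A,B,C}; column 4 has {B,C}, so it must be D.
(r3,c4): row 3 has {B,C,D}; column 4 has {B,C,D}, so it must be A.
(r4,c2): row 4 has {B,C,D}; column 2 has {B,C,D}, so it must be A.

C D A B / A C B D / D B C A / B A D C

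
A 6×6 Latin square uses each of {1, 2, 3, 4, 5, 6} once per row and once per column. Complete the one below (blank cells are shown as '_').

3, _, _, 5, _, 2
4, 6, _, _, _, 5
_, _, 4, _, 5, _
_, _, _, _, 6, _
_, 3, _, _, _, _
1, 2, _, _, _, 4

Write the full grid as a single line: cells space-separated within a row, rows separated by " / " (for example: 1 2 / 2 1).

3 4 6 5 1 2 / 4 6 1 3 2 5 / 6 1 4 2 5 3 / 2 5 3 4 6 1 / 5 3 2 1 4 6 / 1 2 5 6 3 4

Cell (r3,c2): row 3 has {4,5}; column 2 has {2,3,6} → 1.
Cell (r6,c5): row 6 has {1,2,4}; column 5 has {5,6} → 3.
Cell (r1,c2): row 1 has {2,3,5}; column 2 has {1,2,3,6} → 4.
Cell (r1,c5): row 1 has {2,3,4,5}; column 5 has {3,5,6} → 1.
Cell (r2,c5): row 2 has {4,5,6}; column 5 has {1,3,5,6} → 2.
Cell (r4,c2): row 4 has {6}; column 2 has {1,2,3,4,6} → 5.
Cell (r5,c5): row 5 has {3}; column 5 has {1,2,3,5,6} → 4.
Cell (r6,c4): row 6 has {1,2,3,4}; column 4 has {5} → 6.
Cell (r1,c3): row 1 has {1,2,3,4,5}; column 3 has {4} → 6.
Cell (r4,c1): row 4 has {5,6}; column 1 has {1,3,4} → 2.
Cell (r6,c3): row 6 has {1,2,3,4,6}; column 3 has {4,6} → 5.
Cell (r3,c1): row 3 has {1,4,5}; column 1 has {1,2,3,4} → 6.
Cell (r3,c6): row 3 has {1,4,5,6}; column 6 has {2,4,5} → 3.
Cell (r4,c6): row 4 has {2,5,6}; column 6 has {2,3,4,5} → 1.
Cell (r5,c1): row 5 has {3,4}; column 1 has {1,2,3,4,6} → 5.
Cell (r5,c6): row 5 has {3,4,5}; column 6 has {1,2,3,4,5} → 6.
Cell (r3,c4): row 3 has {1,3,4,5,6}; column 4 has {5,6} → 2.
Cell (r4,c3): row 4 has {1,2,5,6}; column 3 has {4,5,6} → 3.
Cell (r4,c4): row 4 has {1,2,3,5,6}; column 4 has {2,5,6} → 4.
Cell (r5,c4): row 5 has {3,4,5,6}; column 4 has {2,4,5,6} → 1.
Cell (r2,c3): row 2 has {2,4,5,6}; column 3 has {3,4,5,6} → 1.
Cell (r2,c4): row 2 has {1,2,4,5,6}; column 4 has {1,2,4,5,6} → 3.
Cell (r5,c3): row 5 has {1,3,4,5,6}; column 3 has {1,3,4,5,6} → 2.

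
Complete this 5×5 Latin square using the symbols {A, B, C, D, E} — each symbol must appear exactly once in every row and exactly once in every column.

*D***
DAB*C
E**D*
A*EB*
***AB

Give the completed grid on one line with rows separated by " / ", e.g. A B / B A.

B D A C E / D A B E C / E B C D A / A C E B D / C E D A B

(r2,c4): row 2 has {A,B,C,D}; column 4 has {A,B,D}, so it must be E.
(r3,c5): row 3 has {D,E}; column 5 has {B,C}, so it must be A.
(r4,c2): row 4 has {A,B,E}; column 2 has {A,D}, so it must be C.
(r4,c5): row 4 has {A,B,C,E}; column 5 has {A,B,C}, so it must be D.
(r5,c1): row 5 has {A,B}; column 1 has {A,D,E}, so it must be C.
(r5,c2): row 5 has {A,B,C}; column 2 has {A,C,D}, so it must be E.
(r5,c3): row 5 has {A,B,C,E}; column 3 has {B,E}, so it must be D.
(r1,c1): row 1 has {D}; column 1 has {A,C,D,E}, so it must be B.
(r1,c4): row 1 has {B,D}; column 4 has {A,B,D,E}, so it must be C.
(r1,c5): row 1 has {B,C,D}; column 5 has {A,B,C,D}, so it must be E.
(r3,c2): row 3 has {A,D,E}; column 2 has {A,C,D,E}, so it must be B.
(r3,c3): row 3 has {A,B,D,E}; column 3 has {B,D,E}, so it must be C.
(r1,c3): row 1 has {B,C,D,E}; column 3 has {B,C,D,E}, so it must be A.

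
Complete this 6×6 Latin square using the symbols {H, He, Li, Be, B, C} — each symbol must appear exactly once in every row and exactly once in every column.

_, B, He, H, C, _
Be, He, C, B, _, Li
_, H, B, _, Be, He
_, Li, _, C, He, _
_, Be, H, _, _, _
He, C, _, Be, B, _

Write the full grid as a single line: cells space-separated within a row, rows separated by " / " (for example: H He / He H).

At row 1, column 1: row 1 has {H,He,B,C}; column 1 has {He,Be}; that leaves Li.
At row 1, column 6: row 1 has {H,He,Li,B,C}; column 6 has {He,Li}; that leaves Be.
At row 2, column 5: row 2 has {He,Li,Be,B,C}; column 5 has {He,Be,B,C}; that leaves H.
At row 3, column 1: row 3 has {H,He,Be,B}; column 1 has {He,Li,Be}; that leaves C.
At row 3, column 4: row 3 has {H,He,Be,B,C}; column 4 has {H,Be,B,C}; that leaves Li.
At row 4, column 3: row 4 has {He,Li,C}; column 3 has {H,He,B,C}; that leaves Be.
At row 5, column 1: row 5 has {H,Be}; column 1 has {He,Li,Be,C}; that leaves B.
At row 5, column 4: row 5 has {H,Be,B}; column 4 has {H,Li,Be,B,C}; that leaves He.
At row 5, column 5: row 5 has {H,He,Be,B}; column 5 has {H,He,Be,B,C}; that leaves Li.
At row 5, column 6: row 5 has {H,He,Li,Be,B}; column 6 has {He,Li,Be}; that leaves C.
At row 6, column 3: row 6 has {He,Be,B,C}; column 3 has {H,He,Be,B,C}; that leaves Li.
At row 6, column 6: row 6 has {He,Li,Be,B,C}; column 6 has {He,Li,Be,C}; that leaves H.
At row 4, column 1: row 4 has {He,Li,Be,C}; column 1 has {He,Li,Be,B,C}; that leaves H.
At row 4, column 6: row 4 has {H,He,Li,Be,C}; column 6 has {H,He,Li,Be,C}; that leaves B.

Li B He H C Be / Be He C B H Li / C H B Li Be He / H Li Be C He B / B Be H He Li C / He C Li Be B H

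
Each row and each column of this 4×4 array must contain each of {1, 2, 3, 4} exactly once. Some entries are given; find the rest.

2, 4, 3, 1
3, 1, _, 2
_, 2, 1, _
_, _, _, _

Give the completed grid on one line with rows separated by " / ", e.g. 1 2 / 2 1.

2 4 3 1 / 3 1 4 2 / 4 2 1 3 / 1 3 2 4

(r2,c3) = 4
(r3,c1) = 4
(r3,c4) = 3
(r4,c1) = 1
(r4,c2) = 3
(r4,c3) = 2
(r4,c4) = 4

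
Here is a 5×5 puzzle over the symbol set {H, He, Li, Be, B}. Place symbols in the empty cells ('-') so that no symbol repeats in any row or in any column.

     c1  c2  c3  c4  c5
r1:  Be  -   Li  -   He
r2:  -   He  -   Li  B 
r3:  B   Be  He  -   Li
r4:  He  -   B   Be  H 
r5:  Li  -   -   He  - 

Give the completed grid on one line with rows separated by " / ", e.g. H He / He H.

(r2,c1): row 2 has {He,Li,B}; column 1 has {He,Li,Be,B}, so it must be H.
(r2,c3): row 2 has {H,He,Li,B}; column 3 has {He,Li,B}, so it must be Be.
(r3,c4): row 3 has {He,Li,Be,B}; column 4 has {He,Li,Be}, so it must be H.
(r4,c2): row 4 has {H,He,Be,B}; column 2 has {He,Be}, so it must be Li.
(r5,c3): row 5 has {He,Li}; column 3 has {He,Li,Be,B}, so it must be H.
(r5,c5): row 5 has {H,He,Li}; column 5 has {H,He,Li,B}, so it must be Be.
(r1,c4): row 1 has {He,Li,Be}; column 4 has {H,He,Li,Be}, so it must be B.
(r5,c2): row 5 has {H,He,Li,Be}; column 2 has {He,Li,Be}, so it must be B.
(r1,c2): row 1 has {He,Li,Be,B}; column 2 has {He,Li,Be,B}, so it must be H.

Be H Li B He / H He Be Li B / B Be He H Li / He Li B Be H / Li B H He Be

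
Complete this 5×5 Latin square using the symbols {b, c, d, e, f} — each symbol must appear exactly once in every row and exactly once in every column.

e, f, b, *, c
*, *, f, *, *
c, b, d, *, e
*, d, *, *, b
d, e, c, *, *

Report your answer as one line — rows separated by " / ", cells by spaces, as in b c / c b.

e f b d c / b c f e d / c b d f e / f d e c b / d e c b f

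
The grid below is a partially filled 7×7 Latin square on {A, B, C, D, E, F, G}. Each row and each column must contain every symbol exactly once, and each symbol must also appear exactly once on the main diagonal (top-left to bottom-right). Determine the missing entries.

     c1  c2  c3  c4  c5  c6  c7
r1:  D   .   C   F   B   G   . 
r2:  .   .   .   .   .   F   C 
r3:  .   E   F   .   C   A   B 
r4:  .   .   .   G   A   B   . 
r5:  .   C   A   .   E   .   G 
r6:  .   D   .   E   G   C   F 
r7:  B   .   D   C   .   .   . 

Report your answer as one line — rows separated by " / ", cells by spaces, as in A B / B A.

D A C F B G E / E B G A D F C / G E F D C A B / C F E G A B D / F C A B E D G / A D B E G C F / B G D C F E A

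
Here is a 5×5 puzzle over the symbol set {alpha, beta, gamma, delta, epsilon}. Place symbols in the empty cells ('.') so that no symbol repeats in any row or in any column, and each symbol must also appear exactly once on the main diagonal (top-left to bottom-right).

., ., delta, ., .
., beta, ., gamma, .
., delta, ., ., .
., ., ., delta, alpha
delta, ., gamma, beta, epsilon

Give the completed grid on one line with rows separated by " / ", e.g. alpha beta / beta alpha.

gamma epsilon delta alpha beta / alpha beta epsilon gamma delta / beta delta alpha epsilon gamma / epsilon gamma beta delta alpha / delta alpha gamma beta epsilon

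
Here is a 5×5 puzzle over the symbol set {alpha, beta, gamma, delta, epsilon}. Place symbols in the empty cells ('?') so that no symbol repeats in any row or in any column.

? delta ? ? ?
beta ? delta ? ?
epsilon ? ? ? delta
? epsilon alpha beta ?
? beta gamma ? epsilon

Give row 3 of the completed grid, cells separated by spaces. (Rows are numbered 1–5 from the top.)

(r3,c3): row 3 has {delta,epsilon}; column 3 has {alpha,gamma,delta}, so it must be beta.
(r4,c5): row 4 has {alpha,beta,epsilon}; column 5 has {delta,epsilon}, so it must be gamma.
(r1,c3): row 1 has {delta}; column 3 has {alpha,beta,gamma,delta}, so it must be epsilon.
(r2,c5): row 2 has {beta,delta}; column 5 has {gamma,delta,epsilon}, so it must be alpha.
(r4,c1): row 4 has {alpha,beta,gamma,epsilon}; column 1 has {beta,epsilon}, so it must be delta.
(r5,c1): row 5 has {beta,gamma,epsilon}; column 1 has {beta,delta,epsilon}, so it must be alpha.
(r5,c4): row 5 has {alpha,beta,gamma,epsilon}; column 4 has {beta}, so it must be delta.
(r1,c1): row 1 has {delta,epsilon}; column 1 has {alpha,beta,delta,epsilon}, so it must be gamma.
(r1,c4): row 1 has {gamma,delta,epsilon}; column 4 has {beta,delta}, so it must be alpha.
(r1,c5): row 1 has {alpha,gamma,delta,epsilon}; column 5 has {alpha,gamma,delta,epsilon}, so it must be beta.
(r2,c2): row 2 has {alpha,beta,delta}; column 2 has {beta,delta,epsilon}, so it must be gamma.
(r2,c4): row 2 has {alpha,beta,gamma,delta}; column 4 has {alpha,beta,delta}, so it must be epsilon.
(r3,c2): row 3 has {beta,delta,epsilon}; column 2 has {beta,gamma,delta,epsilon}, so it must be alpha.
(r3,c4): row 3 has {alpha,beta,delta,epsilon}; column 4 has {alpha,beta,delta,epsilon}, so it must be gamma.

epsilon alpha beta gamma delta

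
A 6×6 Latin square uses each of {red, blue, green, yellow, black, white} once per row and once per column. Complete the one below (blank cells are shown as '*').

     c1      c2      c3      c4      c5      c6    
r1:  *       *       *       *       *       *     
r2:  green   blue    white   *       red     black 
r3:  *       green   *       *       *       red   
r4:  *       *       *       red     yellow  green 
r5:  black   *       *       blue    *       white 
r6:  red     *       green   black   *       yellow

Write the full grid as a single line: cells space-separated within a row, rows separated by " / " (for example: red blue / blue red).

yellow red black green white blue / green blue white yellow red black / blue green yellow white black red / white black blue red yellow green / black yellow red blue green white / red white green black blue yellow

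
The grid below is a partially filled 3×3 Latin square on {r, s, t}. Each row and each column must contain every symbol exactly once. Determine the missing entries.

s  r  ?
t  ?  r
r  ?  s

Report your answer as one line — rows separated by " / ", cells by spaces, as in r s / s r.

row 1 has {r,s}; column 3 has {r,s} — only t is left for (r1,c3).
row 2 has {r,t}; column 2 has {r} — only s is left for (r2,c2).
row 3 has {r,s}; column 2 has {r,s} — only t is left for (r3,c2).

s r t / t s r / r t s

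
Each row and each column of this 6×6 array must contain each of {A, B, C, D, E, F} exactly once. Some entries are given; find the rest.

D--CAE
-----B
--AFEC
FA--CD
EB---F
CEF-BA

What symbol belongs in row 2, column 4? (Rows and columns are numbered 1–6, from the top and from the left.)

E

Cell (r1,c2): row 1 has {A,C,D,E}; column 2 has {A,B,E} → F.
Cell (r1,c3): row 1 has {A,C,D,E,F}; column 3 has {A,F} → B.
Cell (r2,c1): row 2 has {B}; column 1 has {C,D,E,F} → A.
Cell (r3,c1): row 3 has {A,C,E,F}; column 1 has {A,C,D,E,F} → B.
Cell (r3,c2): row 3 has {A,B,C,E,F}; column 2 has {A,B,E,F} → D.
Cell (r4,c3): row 4 has {A,C,D,F}; column 3 has {A,B,F} → E.
Cell (r4,c4): row 4 has {A,C,D,E,F}; column 4 has {C,F} → B.
Cell (r5,c5): row 5 has {B,E,F}; column 5 has {A,B,C,E} → D.
Cell (r6,c4): row 6 has {A,B,C,E,F}; column 4 has {B,C,F} → D.
Cell (r2,c2): row 2 has {A,B}; column 2 has {A,B,D,E,F} → C.
Cell (r2,c3): row 2 has {A,B,C}; column 3 has {A,B,E,F} → D.
Cell (r2,c4): row 2 has {A,B,C,D}; column 4 has {B,C,D,F} → E.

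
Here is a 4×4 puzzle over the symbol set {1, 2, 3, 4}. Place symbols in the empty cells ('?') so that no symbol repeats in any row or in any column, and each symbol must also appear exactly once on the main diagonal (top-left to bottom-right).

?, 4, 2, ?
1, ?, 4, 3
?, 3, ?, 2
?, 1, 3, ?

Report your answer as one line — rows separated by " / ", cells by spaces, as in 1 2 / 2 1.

3 4 2 1 / 1 2 4 3 / 4 3 1 2 / 2 1 3 4

At row 1, column 1: row 1 has {2,4}; column 1 has {1}; the diagonal is empty so far; that leaves 3.
At row 1, column 4: row 1 has {2,3,4}; column 4 has {2,3}; that leaves 1.
At row 2, column 2: row 2 has {1,3,4}; column 2 has {1,3,4}; the diagonal has {3}; that leaves 2.
At row 3, column 1: row 3 has {2,3}; column 1 has {1,3}; that leaves 4.
At row 3, column 3: row 3 has {2,3,4}; column 3 has {2,3,4}; the diagonal has {2,3}; that leaves 1.
At row 4, column 1: row 4 has {1,3}; column 1 has {1,3,4}; that leaves 2.
At row 4, column 4: row 4 has {1,2,3}; column 4 has {1,2,3}; the diagonal has {1,2,3}; that leaves 4.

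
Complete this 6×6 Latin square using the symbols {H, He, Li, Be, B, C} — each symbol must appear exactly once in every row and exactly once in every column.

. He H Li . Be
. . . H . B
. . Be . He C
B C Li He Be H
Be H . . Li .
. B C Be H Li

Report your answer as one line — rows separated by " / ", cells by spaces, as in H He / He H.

C He H Li B Be / Li Be He H C B / H Li Be B He C / B C Li He Be H / Be H B C Li He / He B C Be H Li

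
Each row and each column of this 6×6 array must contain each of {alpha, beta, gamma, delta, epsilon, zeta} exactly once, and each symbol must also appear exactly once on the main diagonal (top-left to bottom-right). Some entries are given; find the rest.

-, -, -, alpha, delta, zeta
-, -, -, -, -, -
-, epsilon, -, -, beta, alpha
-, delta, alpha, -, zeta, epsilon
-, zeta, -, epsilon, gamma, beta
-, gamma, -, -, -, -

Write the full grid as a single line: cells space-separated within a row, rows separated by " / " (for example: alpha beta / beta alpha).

epsilon beta gamma alpha delta zeta / zeta alpha beta delta epsilon gamma / delta epsilon zeta gamma beta alpha / gamma delta alpha beta zeta epsilon / alpha zeta delta epsilon gamma beta / beta gamma epsilon zeta alpha delta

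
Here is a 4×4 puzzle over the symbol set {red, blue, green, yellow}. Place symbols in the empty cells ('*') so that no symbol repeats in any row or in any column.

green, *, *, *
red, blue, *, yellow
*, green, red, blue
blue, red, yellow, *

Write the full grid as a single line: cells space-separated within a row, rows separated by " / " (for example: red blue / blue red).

green yellow blue red / red blue green yellow / yellow green red blue / blue red yellow green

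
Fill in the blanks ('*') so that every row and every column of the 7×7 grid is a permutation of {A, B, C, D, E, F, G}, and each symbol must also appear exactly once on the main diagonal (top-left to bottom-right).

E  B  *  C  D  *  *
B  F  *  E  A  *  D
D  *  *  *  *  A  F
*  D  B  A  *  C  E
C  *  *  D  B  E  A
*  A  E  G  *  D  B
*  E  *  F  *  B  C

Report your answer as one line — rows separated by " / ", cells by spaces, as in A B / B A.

E B A C D F G / B F C E A G D / D C G B E A F / G D B A F C E / C G F D B E A / F A E G C D B / A E D F G B C

(r1,c7) = G
(r2,c6) = G
(r3,c3) = G
(r3,c4) = B
(r5,c2) = G
(r5,c3) = F
(r6,c1) = F
(r6,c5) = C
(r7,c5) = G
(r1,c3) = A
(r1,c6) = F
(r2,c3) = C
(r3,c2) = C
(r3,c5) = E
(r4,c1) = G
(r4,c5) = F
(r7,c1) = A
(r7,c3) = D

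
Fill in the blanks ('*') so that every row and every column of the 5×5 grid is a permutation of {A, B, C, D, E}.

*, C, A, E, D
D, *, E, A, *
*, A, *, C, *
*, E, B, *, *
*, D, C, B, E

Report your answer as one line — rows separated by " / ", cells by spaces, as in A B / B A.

B C A E D / D B E A C / E A D C B / C E B D A / A D C B E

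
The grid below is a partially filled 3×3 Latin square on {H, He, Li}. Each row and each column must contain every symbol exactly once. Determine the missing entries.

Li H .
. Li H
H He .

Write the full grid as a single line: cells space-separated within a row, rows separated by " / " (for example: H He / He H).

Li H He / He Li H / H He Li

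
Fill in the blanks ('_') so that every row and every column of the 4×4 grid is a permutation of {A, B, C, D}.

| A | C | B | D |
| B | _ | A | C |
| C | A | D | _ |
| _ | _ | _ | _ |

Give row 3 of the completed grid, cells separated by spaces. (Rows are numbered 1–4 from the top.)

C A D B

Cell (r2,c2): row 2 has {A,B,C}; column 2 has {A,C} → D.
Cell (r3,c4): row 3 has {A,C,D}; column 4 has {C,D} → B.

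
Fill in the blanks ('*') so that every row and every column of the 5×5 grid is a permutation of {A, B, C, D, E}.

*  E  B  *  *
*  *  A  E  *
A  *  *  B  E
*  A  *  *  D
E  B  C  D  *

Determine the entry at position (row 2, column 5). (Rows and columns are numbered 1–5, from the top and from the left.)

B

row 3 has {A,B,E}; column 3 has {A,B,C} — only D is left for (r3,c3).
row 4 has {A,D}; column 3 has {A,B,C,D} — only E is left for (r4,c3).
row 4 has {A,D,E}; column 4 has {B,D,E} — only C is left for (r4,c4).
row 5 has {B,C,D,E}; column 5 has {D,E} — only A is left for (r5,c5).
row 1 has {B,E}; column 4 has {B,C,D,E} — only A is left for (r1,c4).
row 1 has {A,B,E}; column 5 has {A,D,E} — only C is left for (r1,c5).
row 2 has {A,E}; column 5 has {A,C,D,E} — only B is left for (r2,c5).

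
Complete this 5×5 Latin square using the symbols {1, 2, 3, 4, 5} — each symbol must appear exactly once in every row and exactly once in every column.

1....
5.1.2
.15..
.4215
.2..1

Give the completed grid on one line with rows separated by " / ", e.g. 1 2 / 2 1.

1 5 4 2 3 / 5 3 1 4 2 / 2 1 5 3 4 / 3 4 2 1 5 / 4 2 3 5 1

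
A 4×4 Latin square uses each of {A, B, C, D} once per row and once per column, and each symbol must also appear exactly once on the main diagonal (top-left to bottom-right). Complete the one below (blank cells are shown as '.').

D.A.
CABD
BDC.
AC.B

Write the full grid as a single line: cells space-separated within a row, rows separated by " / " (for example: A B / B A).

D B A C / C A B D / B D C A / A C D B

(r1,c2) = B
(r1,c4) = C
(r3,c4) = A
(r4,c3) = D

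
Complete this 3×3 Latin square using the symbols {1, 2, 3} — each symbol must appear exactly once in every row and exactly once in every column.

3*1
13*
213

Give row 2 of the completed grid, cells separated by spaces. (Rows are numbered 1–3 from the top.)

1 3 2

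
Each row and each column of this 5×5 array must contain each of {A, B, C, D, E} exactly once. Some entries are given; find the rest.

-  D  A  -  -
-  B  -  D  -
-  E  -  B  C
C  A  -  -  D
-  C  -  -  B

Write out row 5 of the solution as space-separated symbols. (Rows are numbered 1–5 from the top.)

D C E A B

(r1,c5) = E
(r2,c5) = A
(r3,c3) = D
(r4,c4) = E
(r5,c3) = E
(r5,c4) = A
(r1,c1) = B
(r1,c4) = C
(r2,c1) = E
(r2,c3) = C
(r3,c1) = A
(r4,c3) = B
(r5,c1) = D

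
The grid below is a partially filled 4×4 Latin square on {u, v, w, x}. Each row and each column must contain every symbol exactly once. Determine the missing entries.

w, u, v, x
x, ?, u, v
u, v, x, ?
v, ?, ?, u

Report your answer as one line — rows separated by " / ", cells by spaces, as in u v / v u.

w u v x / x w u v / u v x w / v x w u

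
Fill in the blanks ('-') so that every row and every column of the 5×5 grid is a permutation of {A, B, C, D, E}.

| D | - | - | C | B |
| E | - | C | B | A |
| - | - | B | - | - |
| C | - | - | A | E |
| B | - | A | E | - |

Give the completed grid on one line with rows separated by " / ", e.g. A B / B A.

D A E C B / E D C B A / A E B D C / C B D A E / B C A E D

(r1,c3) = E
(r2,c2) = D
(r3,c1) = A
(r3,c4) = D
(r3,c5) = C
(r4,c2) = B
(r4,c3) = D
(r5,c2) = C
(r5,c5) = D
(r1,c2) = A
(r3,c2) = E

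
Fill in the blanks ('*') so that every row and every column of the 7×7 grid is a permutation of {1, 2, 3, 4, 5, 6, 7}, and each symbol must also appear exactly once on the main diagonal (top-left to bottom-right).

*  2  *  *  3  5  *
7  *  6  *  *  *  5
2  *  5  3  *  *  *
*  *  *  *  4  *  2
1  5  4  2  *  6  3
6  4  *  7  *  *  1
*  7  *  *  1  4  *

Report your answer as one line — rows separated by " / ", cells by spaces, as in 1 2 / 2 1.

4 2 1 6 3 5 7 / 7 3 6 4 2 1 5 / 2 1 5 3 6 7 4 / 5 6 7 1 4 3 2 / 1 5 4 2 7 6 3 / 6 4 3 7 5 2 1 / 3 7 2 5 1 4 6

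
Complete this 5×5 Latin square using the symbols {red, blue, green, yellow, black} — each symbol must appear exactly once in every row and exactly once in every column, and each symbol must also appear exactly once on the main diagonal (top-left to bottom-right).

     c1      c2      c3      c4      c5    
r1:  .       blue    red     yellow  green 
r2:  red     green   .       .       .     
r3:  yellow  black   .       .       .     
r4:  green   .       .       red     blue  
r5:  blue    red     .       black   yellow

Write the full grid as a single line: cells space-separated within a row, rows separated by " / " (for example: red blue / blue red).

(r1,c1) = black
(r2,c4) = blue
(r2,c5) = black
(r3,c3) = blue
(r3,c4) = green
(r3,c5) = red
(r4,c2) = yellow
(r4,c3) = black
(r5,c3) = green
(r2,c3) = yellow

black blue red yellow green / red green yellow blue black / yellow black blue green red / green yellow black red blue / blue red green black yellow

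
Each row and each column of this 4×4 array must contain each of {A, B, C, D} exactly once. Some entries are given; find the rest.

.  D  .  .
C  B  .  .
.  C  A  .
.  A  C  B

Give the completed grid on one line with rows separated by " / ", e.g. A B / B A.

(r1,c3): row 1 has {D}; column 3 has {A,C}, so it must be B.
(r2,c3): row 2 has {B,C}; column 3 has {A,B,C}, so it must be D.
(r2,c4): row 2 has {B,C,D}; column 4 has {B}, so it must be A.
(r3,c4): row 3 has {A,C}; column 4 has {A,B}, so it must be D.
(r4,c1): row 4 has {A,B,C}; column 1 has {C}, so it must be D.
(r1,c1): row 1 has {B,D}; column 1 has {C,D}, so it must be A.
(r1,c4): row 1 has {A,B,D}; column 4 has {A,B,D}, so it must be C.
(r3,c1): row 3 has {A,C,D}; column 1 has {A,C,D}, so it must be B.

A D B C / C B D A / B C A D / D A C B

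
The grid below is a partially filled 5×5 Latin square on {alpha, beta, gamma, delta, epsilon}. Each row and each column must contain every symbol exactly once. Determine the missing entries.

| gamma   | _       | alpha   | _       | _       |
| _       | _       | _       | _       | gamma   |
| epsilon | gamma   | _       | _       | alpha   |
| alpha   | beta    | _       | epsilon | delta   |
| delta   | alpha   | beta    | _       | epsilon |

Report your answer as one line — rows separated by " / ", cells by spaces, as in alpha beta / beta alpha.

gamma epsilon alpha delta beta / beta delta epsilon alpha gamma / epsilon gamma delta beta alpha / alpha beta gamma epsilon delta / delta alpha beta gamma epsilon

row 1 has {alpha,gamma}; column 5 has {alpha,gamma,delta,epsilon} — only beta is left for (r1,c5).
row 2 has {gamma}; column 1 has {alpha,gamma,delta,epsilon} — only beta is left for (r2,c1).
row 3 has {alpha,gamma,epsilon}; column 3 has {alpha,beta} — only delta is left for (r3,c3).
row 3 has {alpha,gamma,delta,epsilon}; column 4 has {epsilon} — only beta is left for (r3,c4).
row 4 has {alpha,beta,delta,epsilon}; column 3 has {alpha,beta,delta} — only gamma is left for (r4,c3).
row 5 has {alpha,beta,delta,epsilon}; column 4 has {beta,epsilon} — only gamma is left for (r5,c4).
row 1 has {alpha,beta,gamma}; column 4 has {beta,gamma,epsilon} — only delta is left for (r1,c4).
row 2 has {beta,gamma}; column 3 has {alpha,beta,gamma,delta} — only epsilon is left for (r2,c3).
row 2 has {beta,gamma,epsilon}; column 4 has {beta,gamma,delta,epsilon} — only alpha is left for (r2,c4).
row 1 has {alpha,beta,gamma,delta}; column 2 has {alpha,beta,gamma} — only epsilon is left for (r1,c2).
row 2 has {alpha,beta,gamma,epsilon}; column 2 has {alpha,beta,gamma,epsilon} — only delta is left for (r2,c2).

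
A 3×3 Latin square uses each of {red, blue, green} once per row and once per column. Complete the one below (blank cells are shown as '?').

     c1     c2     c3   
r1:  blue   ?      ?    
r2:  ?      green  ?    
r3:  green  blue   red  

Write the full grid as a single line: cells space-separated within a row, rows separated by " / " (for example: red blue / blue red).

blue red green / red green blue / green blue red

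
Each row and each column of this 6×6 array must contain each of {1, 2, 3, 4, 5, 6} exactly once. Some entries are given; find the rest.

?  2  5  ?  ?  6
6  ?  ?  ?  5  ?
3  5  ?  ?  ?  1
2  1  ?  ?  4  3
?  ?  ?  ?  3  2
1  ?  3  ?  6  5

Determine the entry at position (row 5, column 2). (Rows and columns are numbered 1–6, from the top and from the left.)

6

(r1,c1) = 4
(r1,c5) = 1
(r2,c6) = 4
(r3,c5) = 2
(r4,c3) = 6
(r4,c4) = 5
(r5,c1) = 5
(r6,c2) = 4
(r6,c4) = 2
(r1,c4) = 3
(r2,c2) = 3
(r2,c4) = 1
(r3,c3) = 4
(r3,c4) = 6
(r5,c2) = 6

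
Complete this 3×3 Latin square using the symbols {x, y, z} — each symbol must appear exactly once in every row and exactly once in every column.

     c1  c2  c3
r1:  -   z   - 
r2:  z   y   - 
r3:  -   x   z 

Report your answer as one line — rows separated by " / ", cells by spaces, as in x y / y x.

x z y / z y x / y x z

At row 2, column 3: row 2 has {y,z}; column 3 has {z}; that leaves x.
At row 3, column 1: row 3 has {x,z}; column 1 has {z}; that leaves y.
At row 1, column 1: row 1 has {z}; column 1 has {y,z}; that leaves x.
At row 1, column 3: row 1 has {x,z}; column 3 has {x,z}; that leaves y.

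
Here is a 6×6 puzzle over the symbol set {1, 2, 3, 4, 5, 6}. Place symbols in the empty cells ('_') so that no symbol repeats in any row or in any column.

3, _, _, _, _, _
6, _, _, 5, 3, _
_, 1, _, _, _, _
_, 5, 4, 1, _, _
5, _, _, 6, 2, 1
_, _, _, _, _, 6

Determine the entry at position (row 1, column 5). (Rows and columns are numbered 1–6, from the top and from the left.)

1

Cell (r4,c1): row 4 has {1,4,5}; column 1 has {3,5,6} → 2.
Cell (r4,c5): row 4 has {1,2,4,5}; column 5 has {2,3} → 6.
Cell (r4,c6): row 4 has {1,2,4,5,6}; column 6 has {1,6} → 3.
Cell (r5,c3): row 5 has {1,2,5,6}; column 3 has {4} → 3.
Cell (r3,c1): row 3 has {1}; column 1 has {2,3,5,6} → 4.
Cell (r3,c5): row 3 has {1,4}; column 5 has {2,3,6} → 5.
Cell (r3,c6): row 3 has {1,4,5}; column 6 has {1,3,6} → 2.
Cell (r5,c2): row 5 has {1,2,3,5,6}; column 2 has {1,5} → 4.
Cell (r6,c1): row 6 has {6}; column 1 has {2,3,4,5,6} → 1.
Cell (r6,c5): row 6 has {1,6}; column 5 has {2,3,5,6} → 4.
Cell (r1,c5): row 1 has {3}; column 5 has {2,3,4,5,6} → 1.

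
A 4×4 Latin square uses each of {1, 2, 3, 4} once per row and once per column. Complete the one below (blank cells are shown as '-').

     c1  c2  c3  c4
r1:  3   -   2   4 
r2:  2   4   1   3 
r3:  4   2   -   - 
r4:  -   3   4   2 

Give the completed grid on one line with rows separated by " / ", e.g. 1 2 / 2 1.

3 1 2 4 / 2 4 1 3 / 4 2 3 1 / 1 3 4 2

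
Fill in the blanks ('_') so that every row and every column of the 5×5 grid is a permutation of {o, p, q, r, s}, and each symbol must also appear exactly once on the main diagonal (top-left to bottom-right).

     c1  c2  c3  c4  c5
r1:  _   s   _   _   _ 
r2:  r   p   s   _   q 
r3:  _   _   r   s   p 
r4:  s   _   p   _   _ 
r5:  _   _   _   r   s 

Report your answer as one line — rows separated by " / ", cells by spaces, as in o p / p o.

o s q p r / r p s o q / q o r s p / s r p q o / p q o r s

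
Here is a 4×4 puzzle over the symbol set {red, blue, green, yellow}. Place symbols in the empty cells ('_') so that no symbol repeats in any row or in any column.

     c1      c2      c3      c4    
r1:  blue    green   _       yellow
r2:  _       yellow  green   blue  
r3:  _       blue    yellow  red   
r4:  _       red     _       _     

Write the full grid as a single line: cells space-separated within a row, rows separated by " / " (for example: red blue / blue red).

Cell (r1,c3): row 1 has {blue,green,yellow}; column 3 has {green,yellow} → red.
Cell (r2,c1): row 2 has {blue,green,yellow}; column 1 has {blue} → red.
Cell (r3,c1): row 3 has {red,blue,yellow}; column 1 has {red,blue} → green.
Cell (r4,c1): row 4 has {red}; column 1 has {red,blue,green} → yellow.
Cell (r4,c3): row 4 has {red,yellow}; column 3 has {red,green,yellow} → blue.
Cell (r4,c4): row 4 has {red,blue,yellow}; column 4 has {red,blue,yellow} → green.

blue green red yellow / red yellow green blue / green blue yellow red / yellow red blue green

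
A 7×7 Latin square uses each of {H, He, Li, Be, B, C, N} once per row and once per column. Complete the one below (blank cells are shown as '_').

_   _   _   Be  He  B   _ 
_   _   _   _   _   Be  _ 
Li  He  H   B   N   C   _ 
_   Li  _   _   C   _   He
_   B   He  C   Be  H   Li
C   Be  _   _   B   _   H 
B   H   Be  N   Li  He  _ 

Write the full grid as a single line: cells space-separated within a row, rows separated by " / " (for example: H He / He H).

H C Li Be He B N / He N C Li H Be B / Li He H B N C Be / Be Li B H C N He / N B He C Be H Li / C Be N He B Li H / B H Be N Li He C

(r2,c5) = H
(r3,c7) = Be
(r4,c4) = H
(r4,c6) = N
(r5,c1) = N
(r6,c6) = Li
(r7,c7) = C
(r1,c1) = H
(r1,c7) = N
(r2,c1) = He
(r2,c4) = Li
(r2,c7) = B
(r4,c1) = Be
(r4,c3) = B
(r6,c3) = N
(r6,c4) = He
(r1,c2) = C
(r1,c3) = Li
(r2,c2) = N
(r2,c3) = C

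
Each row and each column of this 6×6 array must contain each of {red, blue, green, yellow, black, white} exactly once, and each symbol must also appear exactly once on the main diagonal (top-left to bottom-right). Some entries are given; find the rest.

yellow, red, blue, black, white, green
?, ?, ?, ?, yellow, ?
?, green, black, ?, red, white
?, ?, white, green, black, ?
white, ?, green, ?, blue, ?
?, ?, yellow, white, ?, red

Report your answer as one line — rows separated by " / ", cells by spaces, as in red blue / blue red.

yellow red blue black white green / green white red blue yellow black / blue green black yellow red white / red yellow white green black blue / white black green red blue yellow / black blue yellow white green red

(r2,c2): row 2 has {yellow}; column 2 has {red,green}; the diagonal has {red,blue,green,yellow,black}, so it must be white.
(r2,c3): row 2 has {yellow,white}; column 3 has {blue,green,yellow,black,white}, so it must be red.
(r2,c4): row 2 has {red,yellow,white}; column 4 has {green,black,white}, so it must be blue.
(r2,c6): row 2 has {red,blue,yellow,white}; column 6 has {red,green,white}, so it must be black.
(r3,c1): row 3 has {red,green,black,white}; column 1 has {yellow,white}, so it must be blue.
(r3,c4): row 3 has {red,blue,green,black,white}; column 4 has {blue,green,black,white}, so it must be yellow.
(r4,c1): row 4 has {green,black,white}; column 1 has {blue,yellow,white}, so it must be red.
(r5,c4): row 5 has {blue,green,white}; column 4 has {blue,green,yellow,black,white}, so it must be red.
(r5,c6): row 5 has {red,blue,green,white}; column 6 has {red,green,black,white}, so it must be yellow.
(r6,c5): row 6 has {red,yellow,white}; column 5 has {red,blue,yellow,black,white}, so it must be green.
(r2,c1): row 2 has {red,blue,yellow,black,white}; column 1 has {red,blue,yellow,white}, so it must be green.
(r4,c6): row 4 has {red,green,black,white}; column 6 has {red,green,yellow,black,white}, so it must be blue.
(r5,c2): row 5 has {red,blue,green,yellow,white}; column 2 has {red,green,white}, so it must be black.
(r6,c1): row 6 has {red,green,yellow,white}; column 1 has {red,blue,green,yellow,white}, so it must be black.
(r6,c2): row 6 has {red,green,yellow,black,white}; column 2 has {red,green,black,white}, so it must be blue.
(r4,c2): row 4 has {red,blue,green,black,white}; column 2 has {red,blue,green,black,white}, so it must be yellow.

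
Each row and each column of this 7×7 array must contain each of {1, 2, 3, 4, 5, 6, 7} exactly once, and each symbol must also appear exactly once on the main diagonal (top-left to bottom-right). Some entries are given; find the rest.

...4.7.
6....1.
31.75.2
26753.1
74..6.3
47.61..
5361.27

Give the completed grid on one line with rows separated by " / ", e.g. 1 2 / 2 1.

row 1 has {4,7}; column 1 has {2,3,4,5,6,7}; the diagonal has {5,6,7} — only 1 is left for (r1,c1).
row 1 has {1,4,7}; column 5 has {1,3,5,6} — only 2 is left for (r1,c5).
row 2 has {1,6}; column 2 has {1,3,4,6,7}; the diagonal has {1,5,6,7} — only 2 is left for (r2,c2).
row 2 has {1,2,6}; column 4 has {1,4,5,6,7} — only 3 is left for (r2,c4).
row 3 has {1,2,3,5,7}; column 3 has {6,7}; the diagonal has {1,2,5,6,7} — only 4 is left for (r3,c3).
row 3 has {1,2,3,4,5,7}; column 6 has {1,2,7} — only 6 is left for (r3,c6).
row 4 has {1,2,3,5,6,7}; column 6 has {1,2,6,7} — only 4 is left for (r4,c6).
row 5 has {3,4,6,7}; column 4 has {1,3,4,5,6,7} — only 2 is left for (r5,c4).
row 5 has {2,3,4,6,7}; column 6 has {1,2,4,6,7} — only 5 is left for (r5,c6).
row 6 has {1,4,6,7}; column 6 has {1,2,4,5,6,7}; the diagonal has {1,2,4,5,6,7} — only 3 is left for (r6,c6).
row 6 has {1,3,4,6,7}; column 7 has {1,2,3,7} — only 5 is left for (r6,c7).
row 7 has {1,2,3,5,6,7}; column 5 has {1,2,3,5,6} — only 4 is left for (r7,c5).
row 1 has {1,2,4,7}; column 2 has {1,2,3,4,6,7} — only 5 is left for (r1,c2).
row 1 has {1,2,4,5,7}; column 3 has {4,6,7} — only 3 is left for (r1,c3).
row 1 has {1,2,3,4,5,7}; column 7 has {1,2,3,5,7} — only 6 is left for (r1,c7).
row 2 has {1,2,3,6}; column 3 has {3,4,6,7} — only 5 is left for (r2,c3).
row 2 has {1,2,3,5,6}; column 5 has {1,2,3,4,5,6} — only 7 is left for (r2,c5).
row 2 has {1,2,3,5,6,7}; column 7 has {1,2,3,5,6,7} — only 4 is left for (r2,c7).
row 5 has {2,3,4,5,6,7}; column 3 has {3,4,5,6,7} — only 1 is left for (r5,c3).
row 6 has {1,3,4,5,6,7}; column 3 has {1,3,4,5,6,7} — only 2 is left for (r6,c3).

1 5 3 4 2 7 6 / 6 2 5 3 7 1 4 / 3 1 4 7 5 6 2 / 2 6 7 5 3 4 1 / 7 4 1 2 6 5 3 / 4 7 2 6 1 3 5 / 5 3 6 1 4 2 7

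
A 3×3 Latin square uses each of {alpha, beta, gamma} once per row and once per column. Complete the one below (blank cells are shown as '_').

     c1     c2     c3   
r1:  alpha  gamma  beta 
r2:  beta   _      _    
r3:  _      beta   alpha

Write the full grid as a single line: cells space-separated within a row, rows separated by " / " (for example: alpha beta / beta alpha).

alpha gamma beta / beta alpha gamma / gamma beta alpha

(r2,c2) = alpha
(r2,c3) = gamma
(r3,c1) = gamma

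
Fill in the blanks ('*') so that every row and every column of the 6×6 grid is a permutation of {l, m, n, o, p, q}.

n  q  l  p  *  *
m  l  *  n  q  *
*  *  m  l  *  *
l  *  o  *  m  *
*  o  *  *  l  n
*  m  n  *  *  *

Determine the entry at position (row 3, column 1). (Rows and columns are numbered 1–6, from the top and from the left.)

o

(r1,c5) = o
(r1,c6) = m
(r2,c3) = p
(r2,c6) = o
(r4,c4) = q
(r4,c6) = p
(r5,c3) = q
(r5,c4) = m
(r6,c4) = o
(r6,c5) = p
(r3,c5) = n
(r3,c6) = q
(r4,c2) = n
(r5,c1) = p
(r6,c1) = q
(r6,c6) = l
(r3,c1) = o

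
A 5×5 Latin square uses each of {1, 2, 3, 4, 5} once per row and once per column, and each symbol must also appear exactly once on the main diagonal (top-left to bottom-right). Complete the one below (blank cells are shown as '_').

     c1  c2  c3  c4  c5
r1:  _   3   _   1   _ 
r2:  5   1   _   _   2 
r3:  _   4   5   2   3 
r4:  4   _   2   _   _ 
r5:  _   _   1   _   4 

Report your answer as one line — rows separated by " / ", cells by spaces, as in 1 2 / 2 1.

Cell (r1,c1): row 1 has {1,3}; column 1 has {4,5}; the diagonal has {1,4,5} → 2.
Cell (r1,c3): row 1 has {1,2,3}; column 3 has {1,2,5} → 4.
Cell (r1,c5): row 1 has {1,2,3,4}; column 5 has {2,3,4} → 5.
Cell (r2,c3): row 2 has {1,2,5}; column 3 has {1,2,4,5} → 3.
Cell (r2,c4): row 2 has {1,2,3,5}; column 4 has {1,2} → 4.
Cell (r3,c1): row 3 has {2,3,4,5}; column 1 has {2,4,5} → 1.
Cell (r4,c2): row 4 has {2,4}; column 2 has {1,3,4} → 5.
Cell (r4,c4): row 4 has {2,4,5}; column 4 has {1,2,4}; the diagonal has {1,2,4,5} → 3.
Cell (r4,c5): row 4 has {2,3,4,5}; column 5 has {2,3,4,5} → 1.
Cell (r5,c1): row 5 has {1,4}; column 1 has {1,2,4,5} → 3.
Cell (r5,c2): row 5 has {1,3,4}; column 2 has {1,3,4,5} → 2.
Cell (r5,c4): row 5 has {1,2,3,4}; column 4 has {1,2,3,4} → 5.

2 3 4 1 5 / 5 1 3 4 2 / 1 4 5 2 3 / 4 5 2 3 1 / 3 2 1 5 4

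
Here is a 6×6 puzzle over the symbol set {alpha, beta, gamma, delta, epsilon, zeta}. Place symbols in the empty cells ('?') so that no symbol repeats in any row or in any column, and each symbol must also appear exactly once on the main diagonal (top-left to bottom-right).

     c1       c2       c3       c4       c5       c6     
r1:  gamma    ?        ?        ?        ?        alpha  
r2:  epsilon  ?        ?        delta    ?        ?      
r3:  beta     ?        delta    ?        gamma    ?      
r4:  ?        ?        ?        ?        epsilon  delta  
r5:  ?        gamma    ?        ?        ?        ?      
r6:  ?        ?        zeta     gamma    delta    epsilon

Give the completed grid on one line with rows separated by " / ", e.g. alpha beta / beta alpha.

gamma delta beta epsilon zeta alpha / epsilon zeta alpha delta beta gamma / beta epsilon delta alpha gamma zeta / zeta alpha gamma beta epsilon delta / delta gamma epsilon zeta alpha beta / alpha beta zeta gamma delta epsilon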